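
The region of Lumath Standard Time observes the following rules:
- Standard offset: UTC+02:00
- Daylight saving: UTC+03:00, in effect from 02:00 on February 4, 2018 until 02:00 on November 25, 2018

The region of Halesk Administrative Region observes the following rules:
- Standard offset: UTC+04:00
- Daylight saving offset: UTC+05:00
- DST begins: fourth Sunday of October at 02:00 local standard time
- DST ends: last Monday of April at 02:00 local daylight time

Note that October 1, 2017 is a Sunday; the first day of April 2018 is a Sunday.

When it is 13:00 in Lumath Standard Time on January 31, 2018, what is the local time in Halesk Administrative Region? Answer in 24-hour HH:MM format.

Daylight saving runs 4 February – 25 November; January 31, 2018 is outside that window, so Lumath Standard Time is on standard time at UTC+02:00.
13:00 Lumath Standard Time − 2h = 11:00 UTC.
1 October 2017 is a Sunday, so the first Sunday is October 1 and the fourth is October 22.
1 April 2018 is a Sunday, so Mondays fall on 2, 9, 16, 23, 30; the last is April 30.
At the standard offset (UTC+04:00), 11:00 UTC + 4h = 15:00 Halesk Administrative Region standard time.
The standard-time date in Halesk Administrative Region, January 31, 2018, falls between 22 October 2017 and 30 April 2018, so daylight saving is in effect and Halesk Administrative Region is at UTC+05:00.
11:00 UTC + 5h = 16:00 Halesk Administrative Region.

16:00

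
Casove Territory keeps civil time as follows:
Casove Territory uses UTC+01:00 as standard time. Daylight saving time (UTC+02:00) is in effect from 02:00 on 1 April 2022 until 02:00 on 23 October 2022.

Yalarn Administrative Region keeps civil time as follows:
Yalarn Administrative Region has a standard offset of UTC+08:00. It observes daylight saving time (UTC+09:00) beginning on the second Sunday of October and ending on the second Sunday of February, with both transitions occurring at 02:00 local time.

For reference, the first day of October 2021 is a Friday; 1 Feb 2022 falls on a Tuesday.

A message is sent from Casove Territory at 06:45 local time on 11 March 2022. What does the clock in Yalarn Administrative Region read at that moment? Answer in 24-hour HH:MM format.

13:45

Daylight saving runs 1 April – 23 October; 11 March 2022 is outside that window, so Casove Territory is on standard time at UTC+01:00.
06:45 Casove Territory − 1h = 05:45 UTC.
1 October 2021 is a Friday, so the first Sunday is October 3 and the second is October 10.
1 February 2022 is a Tuesday, so the first Sunday is February 6 and the second is February 13.
At the standard offset (UTC+08:00), 05:45 UTC + 8h = 13:45 Yalarn Administrative Region standard time.
The standard-time date in Yalarn Administrative Region, 11 March 2022, does not fall between 10 October 2021 and 13 February 2022, so daylight saving is not in effect and Yalarn Administrative Region is at UTC+08:00.
05:45 UTC + 8h = 13:45 Yalarn Administrative Region.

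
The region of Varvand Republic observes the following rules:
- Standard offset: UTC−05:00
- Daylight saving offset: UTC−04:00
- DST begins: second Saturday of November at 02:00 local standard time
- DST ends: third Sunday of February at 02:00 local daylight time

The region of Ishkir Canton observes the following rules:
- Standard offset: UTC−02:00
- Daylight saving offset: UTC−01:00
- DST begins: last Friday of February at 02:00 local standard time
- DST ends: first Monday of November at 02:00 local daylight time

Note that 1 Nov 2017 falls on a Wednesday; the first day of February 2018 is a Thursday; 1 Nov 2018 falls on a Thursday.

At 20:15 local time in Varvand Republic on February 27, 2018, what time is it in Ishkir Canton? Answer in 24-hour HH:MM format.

00:15

1 November 2017 is a Wednesday, so the first Saturday is November 4 and the second is November 11.
1 February 2018 is a Thursday, so the first Sunday is February 4 and the third is February 18.
Daylight saving runs 11 November 2017 – 18 February 2018; February 27, 2018 is outside that window, so Varvand Republic is on standard time at UTC−05:00.
20:15 Varvand Republic + 5h = 01:15 UTC (rolling into the next day, 28 February 2018).
1 February 2018 is a Thursday, so Fridays fall on 2, 9, 16, 23; the last is February 23.
1 November 2018 is a Thursday, so the first Monday is November 5.
At the standard offset (UTC−02:00), 01:15 UTC − 2h = 23:15 Ishkir Canton standard time (rolling into the previous day, 27 February 2018).
The standard-time date in Ishkir Canton, February 27, 2018, lies within the daylight-saving period (23 February – 5 November), so Ishkir Canton is on daylight time, UTC−01:00.
01:15 UTC − 1h = 00:15 Ishkir Canton.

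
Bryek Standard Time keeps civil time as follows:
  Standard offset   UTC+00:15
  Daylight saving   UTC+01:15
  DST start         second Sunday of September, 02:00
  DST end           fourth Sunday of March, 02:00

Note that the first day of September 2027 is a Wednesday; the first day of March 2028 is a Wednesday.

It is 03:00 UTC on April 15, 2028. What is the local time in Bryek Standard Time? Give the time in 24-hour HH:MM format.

1 September 2027 is a Wednesday, so the first Sunday is September 5 and the second is September 12.
1 March 2028 is a Wednesday, so the first Sunday is March 5 and the fourth is March 26.
At the standard offset (UTC+00:15), 03:00 UTC + 0h15m = 03:15 Bryek Standard Time standard time.
Daylight saving runs 12 September 2027 – 26 March 2028; the standard-time date in Bryek Standard Time, April 15, 2028, is outside that window, so Bryek Standard Time is on standard time at UTC+00:15.
03:00 UTC + 0h15m = 03:15 local.

03:15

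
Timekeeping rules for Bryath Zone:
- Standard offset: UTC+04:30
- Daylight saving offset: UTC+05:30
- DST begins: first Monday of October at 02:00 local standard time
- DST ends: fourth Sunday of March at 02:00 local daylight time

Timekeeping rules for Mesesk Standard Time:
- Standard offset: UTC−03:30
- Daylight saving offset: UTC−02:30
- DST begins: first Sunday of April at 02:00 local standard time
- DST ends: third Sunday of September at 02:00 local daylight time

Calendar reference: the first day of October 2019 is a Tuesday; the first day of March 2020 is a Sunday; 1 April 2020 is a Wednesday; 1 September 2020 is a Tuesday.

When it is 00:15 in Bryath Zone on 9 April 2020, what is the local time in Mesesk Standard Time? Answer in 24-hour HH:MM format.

1 October 2019 is a Tuesday, so the first Monday is October 7.
1 March 2020 is a Sunday, so the first Sunday is March 1 and the fourth is March 22.
9 April 2020 is outside the daylight-saving period (7 October 2019 – 22 March 2020), so Bryath Zone is on standard time, UTC+04:30.
00:15 Bryath Zone − 4h30m = 19:45 UTC (rolling into the previous day, 8 April 2020).
1 April 2020 is a Wednesday, so the first Sunday is April 5.
1 September 2020 is a Tuesday, so the first Sunday is September 6 and the third is September 20.
At the standard offset (UTC−03:30), 19:45 UTC − 3h30m = 16:15 Mesesk Standard Time standard time.
Daylight saving runs 5 April – 20 September; the standard-time date in Mesesk Standard Time, 8 April 2020, is inside that window, so Mesesk Standard Time is at UTC−02:30.
19:45 UTC − 2h30m = 17:15 Mesesk Standard Time.

17:15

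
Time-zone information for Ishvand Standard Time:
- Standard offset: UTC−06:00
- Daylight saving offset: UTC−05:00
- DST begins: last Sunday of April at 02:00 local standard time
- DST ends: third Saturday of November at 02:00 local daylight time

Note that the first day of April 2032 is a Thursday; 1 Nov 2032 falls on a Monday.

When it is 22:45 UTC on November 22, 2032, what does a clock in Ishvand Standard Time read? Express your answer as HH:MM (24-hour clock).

1 April 2032 is a Thursday, so Sundays fall on 4, 11, 18, 25; the last is April 25.
1 November 2032 is a Monday, so the first Saturday is November 6 and the third is November 20.
At the standard offset (UTC−06:00), 22:45 UTC − 6h = 16:45 Ishvand Standard Time standard time.
The standard-time date in Ishvand Standard Time, November 22, 2032, is outside the daylight-saving period (25 April – 20 November), so Ishvand Standard Time is on standard time, UTC−06:00.
22:45 UTC − 6h = 16:45 local.

16:45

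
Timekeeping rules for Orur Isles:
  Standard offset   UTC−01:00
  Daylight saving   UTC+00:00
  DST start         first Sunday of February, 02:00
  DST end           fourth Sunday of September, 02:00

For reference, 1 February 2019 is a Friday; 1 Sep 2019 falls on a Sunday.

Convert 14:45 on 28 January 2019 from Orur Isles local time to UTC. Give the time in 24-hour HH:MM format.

15:45

1 February 2019 is a Friday, so the first Sunday is February 3.
1 September 2019 is a Sunday, so the first Sunday is September 1 and the fourth is September 22.
28 January 2019 does not fall between 3 February and 22 September, so daylight saving is not in effect and Orur Isles is at UTC−01:00.
14:45 local + 1h = 15:45 UTC.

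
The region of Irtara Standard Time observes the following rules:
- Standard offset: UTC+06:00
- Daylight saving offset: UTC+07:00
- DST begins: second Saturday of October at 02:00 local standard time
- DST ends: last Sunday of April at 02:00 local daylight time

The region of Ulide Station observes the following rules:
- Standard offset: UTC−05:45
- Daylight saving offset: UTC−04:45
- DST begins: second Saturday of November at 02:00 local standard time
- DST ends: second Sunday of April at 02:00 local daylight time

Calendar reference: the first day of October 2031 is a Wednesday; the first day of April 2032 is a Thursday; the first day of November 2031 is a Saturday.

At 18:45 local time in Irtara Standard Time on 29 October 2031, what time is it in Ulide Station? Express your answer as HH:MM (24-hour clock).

06:00

1 October 2031 is a Wednesday, so the first Saturday is October 4 and the second is October 11.
1 April 2032 is a Thursday, so Sundays fall on 4, 11, 18, 25; the last is April 25.
Daylight saving runs 11 October 2031 – 25 April 2032; 29 October 2031 is inside that window, so Irtara Standard Time is at UTC+07:00.
18:45 Irtara Standard Time − 7h = 11:45 UTC.
1 November 2031 is a Saturday, so the first Saturday is November 1 and the second is November 8.
1 April 2032 is a Thursday, so the first Sunday is April 4 and the second is April 11.
At the standard offset (UTC−05:45), 11:45 UTC − 5h45m = 06:00 Ulide Station standard time.
The standard-time date in Ulide Station, 29 October 2031, does not fall between 8 November 2031 and 11 April 2032, so daylight saving is not in effect and Ulide Station is at UTC−05:45.
11:45 UTC − 5h45m = 06:00 Ulide Station.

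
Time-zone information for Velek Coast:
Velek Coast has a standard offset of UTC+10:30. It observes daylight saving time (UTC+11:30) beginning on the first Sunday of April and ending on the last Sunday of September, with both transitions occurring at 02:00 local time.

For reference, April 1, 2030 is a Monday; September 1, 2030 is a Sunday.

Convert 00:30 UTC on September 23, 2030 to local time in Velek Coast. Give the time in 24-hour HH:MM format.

12:00

1 April 2030 is a Monday, so the first Sunday is April 7.
1 September 2030 is a Sunday, so Sundays fall on 1, 8, 15, 22, 29; the last is September 29.
At the standard offset (UTC+10:30), 00:30 UTC + 10h30m = 11:00 Velek Coast standard time.
The standard-time date in Velek Coast, September 23, 2030, falls between 7 April and 29 September, so daylight saving is in effect and Velek Coast is at UTC+11:30.
00:30 UTC + 11h30m = 12:00 local.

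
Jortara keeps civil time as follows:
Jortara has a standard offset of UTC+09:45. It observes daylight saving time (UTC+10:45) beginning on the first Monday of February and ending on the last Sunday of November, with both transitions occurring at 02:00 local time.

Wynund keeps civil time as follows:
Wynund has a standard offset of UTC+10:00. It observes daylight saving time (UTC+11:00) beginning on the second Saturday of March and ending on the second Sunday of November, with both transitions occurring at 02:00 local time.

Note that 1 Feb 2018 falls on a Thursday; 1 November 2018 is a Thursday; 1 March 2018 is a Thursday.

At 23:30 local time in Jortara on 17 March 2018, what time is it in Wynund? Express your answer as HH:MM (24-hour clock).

23:45

1 February 2018 is a Thursday, so the first Monday is February 5.
1 November 2018 is a Thursday, so Sundays fall on 4, 11, 18, 25; the last is November 25.
Daylight saving runs 5 February – 25 November; 17 March 2018 is inside that window, so Jortara is at UTC+10:45.
23:30 Jortara − 10h45m = 12:45 UTC.
1 March 2018 is a Thursday, so the first Saturday is March 3 and the second is March 10.
1 November 2018 is a Thursday, so the first Sunday is November 4 and the second is November 11.
At the standard offset (UTC+10:00), 12:45 UTC + 10h = 22:45 Wynund standard time.
Daylight saving runs 10 March – 11 November; the standard-time date in Wynund, 17 March 2018, is inside that window, so Wynund is at UTC+11:00.
12:45 UTC + 11h = 23:45 Wynund.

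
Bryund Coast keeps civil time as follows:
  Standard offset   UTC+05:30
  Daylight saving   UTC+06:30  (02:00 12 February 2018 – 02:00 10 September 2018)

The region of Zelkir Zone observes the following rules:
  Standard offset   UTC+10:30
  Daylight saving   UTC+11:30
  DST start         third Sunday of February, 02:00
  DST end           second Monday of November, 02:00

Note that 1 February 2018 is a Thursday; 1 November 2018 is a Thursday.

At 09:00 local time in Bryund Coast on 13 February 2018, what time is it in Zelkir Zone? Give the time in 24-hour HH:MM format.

13 February 2018 lies within the daylight-saving period (12 February – 10 September), so Bryund Coast is on daylight time, UTC+06:30.
09:00 Bryund Coast − 6h30m = 02:30 UTC.
1 February 2018 is a Thursday, so the first Sunday is February 4 and the third is February 18.
1 November 2018 is a Thursday, so the first Monday is November 5 and the second is November 12.
At the standard offset (UTC+10:30), 02:30 UTC + 10h30m = 13:00 Zelkir Zone standard time.
The standard-time date in Zelkir Zone, 13 February 2018, does not fall between 18 February and 12 November, so daylight saving is not in effect and Zelkir Zone is at UTC+10:30.
02:30 UTC + 10h30m = 13:00 Zelkir Zone.

13:00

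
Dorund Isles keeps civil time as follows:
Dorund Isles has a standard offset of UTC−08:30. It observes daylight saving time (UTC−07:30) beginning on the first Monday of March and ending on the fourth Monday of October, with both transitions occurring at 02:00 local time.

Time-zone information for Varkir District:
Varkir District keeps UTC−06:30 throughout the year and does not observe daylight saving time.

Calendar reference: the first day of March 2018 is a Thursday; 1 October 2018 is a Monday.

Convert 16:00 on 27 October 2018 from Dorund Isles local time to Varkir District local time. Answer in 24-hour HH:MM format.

18:00

1 March 2018 is a Thursday, so the first Monday is March 5.
1 October 2018 is a Monday, so the first Monday is October 1 and the fourth is October 22.
27 October 2018 does not fall between 5 March and 22 October, so daylight saving is not in effect and Dorund Isles is at UTC−08:30.
16:00 Dorund Isles + 8h30m = 00:30 UTC (rolling into the next day, 28 October 2018).
Varkir District has no daylight saving, so its offset is UTC−06:30 year-round.
00:30 UTC − 6h30m = 18:00 Varkir District (rolling into the previous day, 27 October 2018).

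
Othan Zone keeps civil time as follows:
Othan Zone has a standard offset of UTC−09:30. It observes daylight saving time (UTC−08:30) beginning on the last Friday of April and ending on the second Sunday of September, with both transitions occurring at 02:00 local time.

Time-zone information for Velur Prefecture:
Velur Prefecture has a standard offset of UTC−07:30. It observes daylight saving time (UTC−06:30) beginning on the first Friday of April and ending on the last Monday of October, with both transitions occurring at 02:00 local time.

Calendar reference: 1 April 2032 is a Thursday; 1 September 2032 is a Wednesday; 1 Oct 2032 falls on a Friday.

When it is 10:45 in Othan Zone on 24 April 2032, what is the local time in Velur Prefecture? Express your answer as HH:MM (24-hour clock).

13:45

1 April 2032 is a Thursday, so Fridays fall on 2, 9, 16, 23, 30; the last is April 30.
1 September 2032 is a Wednesday, so the first Sunday is September 5 and the second is September 12.
Daylight saving runs 30 April – 12 September; 24 April 2032 is outside that window, so Othan Zone is on standard time at UTC−09:30.
10:45 Othan Zone + 9h30m = 20:15 UTC.
1 April 2032 is a Thursday, so the first Friday is April 2.
1 October 2032 is a Friday, so Mondays fall on 4, 11, 18, 25; the last is October 25.
At the standard offset (UTC−07:30), 20:15 UTC − 7h30m = 12:45 Velur Prefecture standard time.
The standard-time date in Velur Prefecture, 24 April 2032, lies within the daylight-saving period (2 April – 25 October), so Velur Prefecture is on daylight time, UTC−06:30.
20:15 UTC − 6h30m = 13:45 Velur Prefecture.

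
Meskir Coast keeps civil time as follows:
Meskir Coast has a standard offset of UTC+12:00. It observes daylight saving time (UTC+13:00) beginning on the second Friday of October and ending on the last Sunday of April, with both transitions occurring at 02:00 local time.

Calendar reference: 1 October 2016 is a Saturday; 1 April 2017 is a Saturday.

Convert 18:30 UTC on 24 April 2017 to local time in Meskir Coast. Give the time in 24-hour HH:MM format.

07:30

1 October 2016 is a Saturday, so the first Friday is October 7 and the second is October 14.
1 April 2017 is a Saturday, so Sundays fall on 2, 9, 16, 23, 30; the last is April 30.
At the standard offset (UTC+12:00), 18:30 UTC + 12h = 06:30 Meskir Coast standard time (rolling into the next day, 25 April 2017).
Daylight saving runs 14 October 2016 – 30 April 2017; the standard-time date in Meskir Coast, 25 April 2017, is inside that window, so Meskir Coast is at UTC+13:00.
18:30 UTC + 13h = 07:30 local (rolling into the next day, 25 April 2017).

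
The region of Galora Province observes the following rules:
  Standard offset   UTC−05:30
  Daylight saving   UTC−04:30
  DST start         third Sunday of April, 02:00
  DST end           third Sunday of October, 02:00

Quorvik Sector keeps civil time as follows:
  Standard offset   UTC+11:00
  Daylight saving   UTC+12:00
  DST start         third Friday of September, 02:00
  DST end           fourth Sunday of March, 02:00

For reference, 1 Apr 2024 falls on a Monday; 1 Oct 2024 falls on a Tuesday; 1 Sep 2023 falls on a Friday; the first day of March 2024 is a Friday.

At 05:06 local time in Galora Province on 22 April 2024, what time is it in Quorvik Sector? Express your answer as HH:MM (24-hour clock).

20:36

1 April 2024 is a Monday, so the first Sunday is April 7 and the third is April 21.
1 October 2024 is a Tuesday, so the first Sunday is October 6 and the third is October 20.
Daylight saving runs 21 April – 20 October; 22 April 2024 is inside that window, so Galora Province is at UTC−04:30.
05:06 Galora Province + 4h30m = 09:36 UTC.
1 September 2023 is a Friday, so the first Friday is September 1 and the third is September 15.
1 March 2024 is a Friday, so the first Sunday is March 3 and the fourth is March 24.
At the standard offset (UTC+11:00), 09:36 UTC + 11h = 20:36 Quorvik Sector standard time.
The standard-time date in Quorvik Sector, 22 April 2024, is outside the daylight-saving period (15 September 2023 – 24 March 2024), so Quorvik Sector is on standard time, UTC+11:00.
09:36 UTC + 11h = 20:36 Quorvik Sector.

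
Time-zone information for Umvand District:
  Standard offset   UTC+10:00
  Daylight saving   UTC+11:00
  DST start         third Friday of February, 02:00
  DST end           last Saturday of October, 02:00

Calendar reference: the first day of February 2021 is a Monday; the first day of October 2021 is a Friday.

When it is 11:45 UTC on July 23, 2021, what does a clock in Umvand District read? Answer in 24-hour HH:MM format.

22:45

1 February 2021 is a Monday, so the first Friday is February 5 and the third is February 19.
1 October 2021 is a Friday, so Saturdays fall on 2, 9, 16, 23, 30; the last is October 30.
At the standard offset (UTC+10:00), 11:45 UTC + 10h = 21:45 Umvand District standard time.
The standard-time date in Umvand District, July 23, 2021, falls between 19 February and 30 October, so daylight saving is in effect and Umvand District is at UTC+11:00.
11:45 UTC + 11h = 22:45 local.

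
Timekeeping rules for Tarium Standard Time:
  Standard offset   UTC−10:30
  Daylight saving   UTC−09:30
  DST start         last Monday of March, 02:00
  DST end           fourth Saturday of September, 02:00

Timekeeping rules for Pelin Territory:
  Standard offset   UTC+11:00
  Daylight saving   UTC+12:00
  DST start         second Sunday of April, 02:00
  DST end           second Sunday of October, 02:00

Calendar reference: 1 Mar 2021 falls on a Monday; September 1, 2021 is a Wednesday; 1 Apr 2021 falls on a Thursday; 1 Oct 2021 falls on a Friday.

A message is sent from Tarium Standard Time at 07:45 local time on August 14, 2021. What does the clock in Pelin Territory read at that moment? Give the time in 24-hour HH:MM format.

1 March 2021 is a Monday, so Mondays fall on 1, 8, 15, 22, 29; the last is March 29.
1 September 2021 is a Wednesday, so the first Saturday is September 4 and the fourth is September 25.
August 14, 2021 falls between 29 March and 25 September, so daylight saving is in effect and Tarium Standard Time is at UTC−09:30.
07:45 Tarium Standard Time + 9h30m = 17:15 UTC.
1 April 2021 is a Thursday, so the first Sunday is April 4 and the second is April 11.
1 October 2021 is a Friday, so the first Sunday is October 3 and the second is October 10.
At the standard offset (UTC+11:00), 17:15 UTC + 11h = 04:15 Pelin Territory standard time (rolling into the next day, 15 August 2021).
The standard-time date in Pelin Territory, August 15, 2021, lies within the daylight-saving period (11 April – 10 October), so Pelin Territory is on daylight time, UTC+12:00.
17:15 UTC + 12h = 05:15 Pelin Territory (rolling into the next day, 15 August 2021).

05:15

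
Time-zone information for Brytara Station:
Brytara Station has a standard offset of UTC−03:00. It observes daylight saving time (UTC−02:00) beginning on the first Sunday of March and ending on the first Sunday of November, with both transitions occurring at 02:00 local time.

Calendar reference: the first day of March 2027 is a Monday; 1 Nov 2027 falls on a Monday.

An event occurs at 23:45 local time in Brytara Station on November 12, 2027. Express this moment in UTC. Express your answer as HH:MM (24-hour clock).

1 March 2027 is a Monday, so the first Sunday is March 7.
1 November 2027 is a Monday, so the first Sunday is November 7.
November 12, 2027 is outside the daylight-saving period (7 March – 7 November), so Brytara Station is on standard time, UTC−03:00.
23:45 local + 3h = 02:45 UTC (rolling into the next day, 13 November 2027).

02:45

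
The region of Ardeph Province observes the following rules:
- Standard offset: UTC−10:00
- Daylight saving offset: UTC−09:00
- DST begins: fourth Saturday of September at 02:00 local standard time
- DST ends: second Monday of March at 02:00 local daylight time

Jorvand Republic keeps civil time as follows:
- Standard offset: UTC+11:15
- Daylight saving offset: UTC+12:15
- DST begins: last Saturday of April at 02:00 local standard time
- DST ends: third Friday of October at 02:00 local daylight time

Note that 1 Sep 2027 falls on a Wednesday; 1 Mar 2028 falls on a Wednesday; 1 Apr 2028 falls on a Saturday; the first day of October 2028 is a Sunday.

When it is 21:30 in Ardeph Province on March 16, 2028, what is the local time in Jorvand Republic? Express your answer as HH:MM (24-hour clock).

18:45

1 September 2027 is a Wednesday, so the first Saturday is September 4 and the fourth is September 25.
1 March 2028 is a Wednesday, so the first Monday is March 6 and the second is March 13.
March 16, 2028 is outside the daylight-saving period (25 September 2027 – 13 March 2028), so Ardeph Province is on standard time, UTC−10:00.
21:30 Ardeph Province + 10h = 07:30 UTC (rolling into the next day, 17 March 2028).
1 April 2028 is a Saturday, so Saturdays fall on 1, 8, 15, 22, 29; the last is April 29.
1 October 2028 is a Sunday, so the first Friday is October 6 and the third is October 20.
At the standard offset (UTC+11:15), 07:30 UTC + 11h15m = 18:45 Jorvand Republic standard time.
The standard-time date in Jorvand Republic, March 17, 2028, does not fall between 29 April and 20 October, so daylight saving is not in effect and Jorvand Republic is at UTC+11:15.
07:30 UTC + 11h15m = 18:45 Jorvand Republic.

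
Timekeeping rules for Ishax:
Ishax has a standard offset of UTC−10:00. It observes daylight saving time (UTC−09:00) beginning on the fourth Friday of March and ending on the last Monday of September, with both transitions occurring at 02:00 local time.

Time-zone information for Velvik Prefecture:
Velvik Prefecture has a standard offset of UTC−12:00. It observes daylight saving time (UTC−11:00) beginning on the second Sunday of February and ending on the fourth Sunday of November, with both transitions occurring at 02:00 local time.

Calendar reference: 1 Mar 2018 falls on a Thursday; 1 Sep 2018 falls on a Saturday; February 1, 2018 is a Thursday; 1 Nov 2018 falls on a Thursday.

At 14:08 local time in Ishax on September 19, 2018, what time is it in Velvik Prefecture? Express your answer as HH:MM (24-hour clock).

1 March 2018 is a Thursday, so the first Friday is March 2 and the fourth is March 23.
1 September 2018 is a Saturday, so Mondays fall on 3, 10, 17, 24; the last is September 24.
September 19, 2018 falls between 23 March and 24 September, so daylight saving is in effect and Ishax is at UTC−09:00.
14:08 Ishax + 9h = 23:08 UTC.
1 February 2018 is a Thursday, so the first Sunday is February 4 and the second is February 11.
1 November 2018 is a Thursday, so the first Sunday is November 4 and the fourth is November 25.
At the standard offset (UTC−12:00), 23:08 UTC − 12h = 11:08 Velvik Prefecture standard time.
The standard-time date in Velvik Prefecture, September 19, 2018, falls between 11 February and 25 November, so daylight saving is in effect and Velvik Prefecture is at UTC−11:00.
23:08 UTC − 11h = 12:08 Velvik Prefecture.

12:08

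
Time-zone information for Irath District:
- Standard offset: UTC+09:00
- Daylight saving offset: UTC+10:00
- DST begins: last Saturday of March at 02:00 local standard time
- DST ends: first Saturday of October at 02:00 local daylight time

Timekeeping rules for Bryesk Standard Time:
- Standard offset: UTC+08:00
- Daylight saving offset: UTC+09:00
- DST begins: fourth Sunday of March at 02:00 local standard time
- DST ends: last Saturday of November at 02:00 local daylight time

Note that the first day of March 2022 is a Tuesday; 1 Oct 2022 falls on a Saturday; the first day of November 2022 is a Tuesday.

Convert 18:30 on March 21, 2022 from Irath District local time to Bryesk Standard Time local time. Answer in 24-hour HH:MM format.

17:30

1 March 2022 is a Tuesday, so Saturdays fall on 5, 12, 19, 26; the last is March 26.
1 October 2022 is a Saturday, so the first Saturday is October 1.
Daylight saving runs 26 March – 1 October; March 21, 2022 is outside that window, so Irath District is on standard time at UTC+09:00.
18:30 Irath District − 9h = 09:30 UTC.
1 March 2022 is a Tuesday, so the first Sunday is March 6 and the fourth is March 27.
1 November 2022 is a Tuesday, so Saturdays fall on 5, 12, 19, 26; the last is November 26.
At the standard offset (UTC+08:00), 09:30 UTC + 8h = 17:30 Bryesk Standard Time standard time.
Daylight saving runs 27 March – 26 November; the standard-time date in Bryesk Standard Time, March 21, 2022, is outside that window, so Bryesk Standard Time is on standard time at UTC+08:00.
09:30 UTC + 8h = 17:30 Bryesk Standard Time.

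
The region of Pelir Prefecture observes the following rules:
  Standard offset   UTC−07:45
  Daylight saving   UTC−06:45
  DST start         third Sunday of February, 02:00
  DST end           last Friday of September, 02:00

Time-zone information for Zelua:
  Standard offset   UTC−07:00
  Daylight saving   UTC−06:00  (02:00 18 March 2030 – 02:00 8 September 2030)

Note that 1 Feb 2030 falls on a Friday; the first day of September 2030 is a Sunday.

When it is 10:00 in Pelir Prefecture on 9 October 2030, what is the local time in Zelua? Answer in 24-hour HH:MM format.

10:45

1 February 2030 is a Friday, so the first Sunday is February 3 and the third is February 17.
1 September 2030 is a Sunday, so Fridays fall on 6, 13, 20, 27; the last is September 27.
9 October 2030 does not fall between 17 February and 27 September, so daylight saving is not in effect and Pelir Prefecture is at UTC−07:45.
10:00 Pelir Prefecture + 7h45m = 17:45 UTC.
At the standard offset (UTC−07:00), 17:45 UTC − 7h = 10:45 Zelua standard time.
The standard-time date in Zelua, 9 October 2030, does not fall between 18 March and 8 September, so daylight saving is not in effect and Zelua is at UTC−07:00.
17:45 UTC − 7h = 10:45 Zelua.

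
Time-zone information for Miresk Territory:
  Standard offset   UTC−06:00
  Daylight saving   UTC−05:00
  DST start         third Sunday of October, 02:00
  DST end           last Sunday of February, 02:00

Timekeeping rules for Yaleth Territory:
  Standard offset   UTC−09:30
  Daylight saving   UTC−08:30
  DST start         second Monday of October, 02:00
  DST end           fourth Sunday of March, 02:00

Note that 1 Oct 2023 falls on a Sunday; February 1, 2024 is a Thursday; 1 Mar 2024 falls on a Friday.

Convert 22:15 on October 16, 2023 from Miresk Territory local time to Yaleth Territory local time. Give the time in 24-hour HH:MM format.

18:45

1 October 2023 is a Sunday, so the first Sunday is October 1 and the third is October 15.
1 February 2024 is a Thursday, so Sundays fall on 4, 11, 18, 25; the last is February 25.
Daylight saving runs 15 October 2023 – 25 February 2024; October 16, 2023 is inside that window, so Miresk Territory is at UTC−05:00.
22:15 Miresk Territory + 5h = 03:15 UTC (rolling into the next day, 17 October 2023).
1 October 2023 is a Sunday, so the first Monday is October 2 and the second is October 9.
1 March 2024 is a Friday, so the first Sunday is March 3 and the fourth is March 24.
At the standard offset (UTC−09:30), 03:15 UTC − 9h30m = 17:45 Yaleth Territory standard time (rolling into the previous day, 16 October 2023).
Daylight saving runs 9 October 2023 – 24 March 2024; the standard-time date in Yaleth Territory, October 16, 2023, is inside that window, so Yaleth Territory is at UTC−08:30.
03:15 UTC − 8h30m = 18:45 Yaleth Territory (rolling into the previous day, 16 October 2023).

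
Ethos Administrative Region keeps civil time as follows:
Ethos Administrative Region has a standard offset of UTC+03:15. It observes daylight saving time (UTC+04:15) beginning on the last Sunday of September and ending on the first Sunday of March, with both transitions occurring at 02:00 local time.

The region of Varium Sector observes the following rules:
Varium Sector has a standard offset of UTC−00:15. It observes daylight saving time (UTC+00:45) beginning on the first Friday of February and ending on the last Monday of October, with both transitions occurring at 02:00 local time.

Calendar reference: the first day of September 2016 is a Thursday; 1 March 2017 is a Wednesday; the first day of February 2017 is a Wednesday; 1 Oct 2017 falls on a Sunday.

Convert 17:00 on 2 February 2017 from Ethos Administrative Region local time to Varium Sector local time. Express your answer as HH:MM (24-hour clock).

1 September 2016 is a Thursday, so Sundays fall on 4, 11, 18, 25; the last is September 25.
1 March 2017 is a Wednesday, so the first Sunday is March 5.
2 February 2017 lies within the daylight-saving period (25 September 2016 – 5 March 2017), so Ethos Administrative Region is on daylight time, UTC+04:15.
17:00 Ethos Administrative Region − 4h15m = 12:45 UTC.
1 February 2017 is a Wednesday, so the first Friday is February 3.
1 October 2017 is a Sunday, so Mondays fall on 2, 9, 16, 23, 30; the last is October 30.
At the standard offset (UTC−00:15), 12:45 UTC − 0h15m = 12:30 Varium Sector standard time.
The standard-time date in Varium Sector, 2 February 2017, is outside the daylight-saving period (3 February – 30 October), so Varium Sector is on standard time, UTC−00:15.
12:45 UTC − 0h15m = 12:30 Varium Sector.

12:30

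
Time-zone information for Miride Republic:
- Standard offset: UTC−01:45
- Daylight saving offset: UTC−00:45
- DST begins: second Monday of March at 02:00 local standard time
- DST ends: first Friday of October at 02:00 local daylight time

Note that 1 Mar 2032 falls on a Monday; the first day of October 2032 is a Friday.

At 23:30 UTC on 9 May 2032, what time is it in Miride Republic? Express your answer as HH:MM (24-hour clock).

22:45

1 March 2032 is a Monday, so the first Monday is March 1 and the second is March 8.
1 October 2032 is a Friday, so the first Friday is October 1.
At the standard offset (UTC−01:45), 23:30 UTC − 1h45m = 21:45 Miride Republic standard time.
The standard-time date in Miride Republic, 9 May 2032, falls between 8 March and 1 October, so daylight saving is in effect and Miride Republic is at UTC−00:45.
23:30 UTC − 0h45m = 22:45 local.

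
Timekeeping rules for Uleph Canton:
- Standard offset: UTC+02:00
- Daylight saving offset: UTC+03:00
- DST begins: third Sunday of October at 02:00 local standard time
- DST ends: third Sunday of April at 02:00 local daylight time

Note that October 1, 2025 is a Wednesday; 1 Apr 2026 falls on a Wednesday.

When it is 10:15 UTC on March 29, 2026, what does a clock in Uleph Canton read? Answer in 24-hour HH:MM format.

13:15

1 October 2025 is a Wednesday, so the first Sunday is October 5 and the third is October 19.
1 April 2026 is a Wednesday, so the first Sunday is April 5 and the third is April 19.
At the standard offset (UTC+02:00), 10:15 UTC + 2h = 12:15 Uleph Canton standard time.
The standard-time date in Uleph Canton, March 29, 2026, falls between 19 October 2025 and 19 April 2026, so daylight saving is in effect and Uleph Canton is at UTC+03:00.
10:15 UTC + 3h = 13:15 local.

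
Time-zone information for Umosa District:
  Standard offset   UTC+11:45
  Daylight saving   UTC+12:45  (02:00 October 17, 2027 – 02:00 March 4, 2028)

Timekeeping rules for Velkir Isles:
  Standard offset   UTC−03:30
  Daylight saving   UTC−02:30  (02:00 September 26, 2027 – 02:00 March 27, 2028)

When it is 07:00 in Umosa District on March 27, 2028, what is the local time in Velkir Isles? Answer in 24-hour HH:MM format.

16:45

March 27, 2028 does not fall between 17 October 2027 and 4 March 2028, so daylight saving is not in effect and Umosa District is at UTC+11:45.
07:00 Umosa District − 11h45m = 19:15 UTC (rolling into the previous day, 26 March 2028).
At the standard offset (UTC−03:30), 19:15 UTC − 3h30m = 15:45 Velkir Isles standard time.
The standard-time date in Velkir Isles, March 26, 2028, lies within the daylight-saving period (26 September 2027 – 27 March 2028), so Velkir Isles is on daylight time, UTC−02:30.
19:15 UTC − 2h30m = 16:45 Velkir Isles.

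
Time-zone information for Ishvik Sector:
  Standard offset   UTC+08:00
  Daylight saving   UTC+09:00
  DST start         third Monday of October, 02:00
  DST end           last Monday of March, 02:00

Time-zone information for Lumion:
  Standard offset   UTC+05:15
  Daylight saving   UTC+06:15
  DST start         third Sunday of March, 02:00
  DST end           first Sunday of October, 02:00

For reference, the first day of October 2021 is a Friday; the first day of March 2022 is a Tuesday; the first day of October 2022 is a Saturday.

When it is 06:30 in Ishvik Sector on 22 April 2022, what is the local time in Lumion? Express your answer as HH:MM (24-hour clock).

1 October 2021 is a Friday, so the first Monday is October 4 and the third is October 18.
1 March 2022 is a Tuesday, so Mondays fall on 7, 14, 21, 28; the last is March 28.
22 April 2022 does not fall between 18 October 2021 and 28 March 2022, so daylight saving is not in effect and Ishvik Sector is at UTC+08:00.
06:30 Ishvik Sector − 8h = 22:30 UTC (rolling into the previous day, 21 April 2022).
1 March 2022 is a Tuesday, so the first Sunday is March 6 and the third is March 20.
1 October 2022 is a Saturday, so the first Sunday is October 2.
At the standard offset (UTC+05:15), 22:30 UTC + 5h15m = 03:45 Lumion standard time (rolling into the next day, 22 April 2022).
The standard-time date in Lumion, 22 April 2022, falls between 20 March and 2 October, so daylight saving is in effect and Lumion is at UTC+06:15.
22:30 UTC + 6h15m = 04:45 Lumion (rolling into the next day, 22 April 2022).

04:45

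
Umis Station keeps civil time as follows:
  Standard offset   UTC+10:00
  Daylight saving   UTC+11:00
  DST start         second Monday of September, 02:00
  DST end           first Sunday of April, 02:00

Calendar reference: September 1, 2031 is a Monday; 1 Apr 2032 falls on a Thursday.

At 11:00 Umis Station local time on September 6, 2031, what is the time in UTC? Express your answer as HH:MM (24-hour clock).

01:00

1 September 2031 is a Monday, so the first Monday is September 1 and the second is September 8.
1 April 2032 is a Thursday, so the first Sunday is April 4.
September 6, 2031 does not fall between 8 September 2031 and 4 April 2032, so daylight saving is not in effect and Umis Station is at UTC+10:00.
11:00 local − 10h = 01:00 UTC.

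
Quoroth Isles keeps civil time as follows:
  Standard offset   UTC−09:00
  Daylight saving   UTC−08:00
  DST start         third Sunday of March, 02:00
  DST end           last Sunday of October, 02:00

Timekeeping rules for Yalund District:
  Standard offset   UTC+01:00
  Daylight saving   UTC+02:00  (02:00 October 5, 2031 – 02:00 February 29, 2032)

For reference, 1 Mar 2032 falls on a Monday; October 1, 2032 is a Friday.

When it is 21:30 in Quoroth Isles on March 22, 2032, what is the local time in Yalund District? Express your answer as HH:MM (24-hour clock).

06:30

1 March 2032 is a Monday, so the first Sunday is March 7 and the third is March 21.
1 October 2032 is a Friday, so Sundays fall on 3, 10, 17, 24, 31; the last is October 31.
March 22, 2032 falls between 21 March and 31 October, so daylight saving is in effect and Quoroth Isles is at UTC−08:00.
21:30 Quoroth Isles + 8h = 05:30 UTC (rolling into the next day, 23 March 2032).
At the standard offset (UTC+01:00), 05:30 UTC + 1h = 06:30 Yalund District standard time.
The standard-time date in Yalund District, March 23, 2032, does not fall between 5 October 2031 and 29 February 2032, so daylight saving is not in effect and Yalund District is at UTC+01:00.
05:30 UTC + 1h = 06:30 Yalund District.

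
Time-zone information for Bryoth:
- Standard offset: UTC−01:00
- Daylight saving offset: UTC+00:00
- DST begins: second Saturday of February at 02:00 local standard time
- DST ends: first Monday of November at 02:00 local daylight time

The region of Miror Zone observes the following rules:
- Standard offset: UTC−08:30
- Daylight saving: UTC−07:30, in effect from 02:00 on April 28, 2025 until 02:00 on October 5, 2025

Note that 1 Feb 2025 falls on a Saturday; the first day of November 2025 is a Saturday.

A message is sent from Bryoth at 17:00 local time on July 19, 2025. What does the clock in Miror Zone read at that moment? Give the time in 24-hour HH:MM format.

1 February 2025 is a Saturday, so the first Saturday is February 1 and the second is February 8.
1 November 2025 is a Saturday, so the first Monday is November 3.
July 19, 2025 lies within the daylight-saving period (8 February – 3 November), so Bryoth is on daylight time, UTC+00:00.
17:00 Bryoth − 0h = 17:00 UTC.
At the standard offset (UTC−08:30), 17:00 UTC − 8h30m = 08:30 Miror Zone standard time.
The standard-time date in Miror Zone, July 19, 2025, falls between 28 April and 5 October, so daylight saving is in effect and Miror Zone is at UTC−07:30.
17:00 UTC − 7h30m = 09:30 Miror Zone.

09:30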